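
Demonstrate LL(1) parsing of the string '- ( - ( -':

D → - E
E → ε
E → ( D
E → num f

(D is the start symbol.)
LL(1) parsing maintains a stack (initially the start symbol over $) and the input. At each step: if the stack top is a terminal, match it against the current input token; if it is a non-terminal N, replace it with the RHS of M[N, lookahead] (the unique production whose predict set contains the lookahead).

Stack is shown with the top on the left.

Stack  Input        Action
--------------------------
D $    - ( - ( - $  output D → - E
- E $  - ( - ( - $  match '-'
E $    ( - ( - $    output E → ( D
( D $  ( - ( - $    match '('
D $    - ( - $      output D → - E
- E $  - ( - $      match '-'
E $    ( - $        output E → ( D
( D $  ( - $        match '('
D $    - $          output D → - E
- E $  - $          match '-'
E $    $            output E → ε
$      $            accept

The string is accepted.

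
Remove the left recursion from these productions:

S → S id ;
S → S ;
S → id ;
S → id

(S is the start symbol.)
S → id ; S'
S → id S'
S' → id ; S'
S' → ; S'
S' → ε

S is directly left-recursive. The standard transformation for
  A → A α₁ | ... | A α_m | β₁ | ... | β_n
is
  A  → β₁ A' | ... | β_n A'
  A' → α₁ A' | ... | α_m A' | ε

S → id ; becomes S → id ; S'
S → id becomes S → id S'
S → S id ; becomes S' → id ; S'
S → S ; becomes S' → ; S'
Add S' → ε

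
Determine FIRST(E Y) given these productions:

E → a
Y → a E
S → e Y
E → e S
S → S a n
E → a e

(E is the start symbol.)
{ 'a', 'e' }

FIRST sets of the non-terminals involved (from the grammar, by fixed-point iteration):
  FIRST(E) = { 'a', 'e' }

To compute FIRST(E Y), process the symbols left to right:
Symbol E is a non-terminal. Add FIRST(E) \ {ε} = { 'a', 'e' }
E is not nullable (ε ∉ FIRST(E)), so stop here.
FIRST(E Y) = { 'a', 'e' }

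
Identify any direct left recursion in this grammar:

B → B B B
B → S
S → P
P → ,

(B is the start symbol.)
Direct left recursion occurs when N → N α for some non-terminal N (the right-hand side begins with the left-hand side itself).

B → B B B: LEFT RECURSIVE (starts with B)
B → S: starts with S
S → P: starts with P
P → ,: starts with ','

The grammar has direct left recursion on: B.

Answer: Yes, B is left-recursive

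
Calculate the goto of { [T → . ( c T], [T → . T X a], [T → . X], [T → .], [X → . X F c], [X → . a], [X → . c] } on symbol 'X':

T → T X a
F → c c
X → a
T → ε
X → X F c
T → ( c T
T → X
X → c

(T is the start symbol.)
{ [F → . c c], [T → X .], [X → X . F c] }

GOTO(I, 'X') = CLOSURE({ [A → αX.β] : [A → α.Xβ] ∈ I, X = 'X' })

Items with dot before 'X', with the dot advanced:
  [T → . X] → [T → X .]
  [X → . X F c] → [X → X . F c]
Closure of the advanced items:
  [X → X . F c] has the dot before F: add [F → . c c]

GOTO = { [F → . c c], [T → X .], [X → X . F c] }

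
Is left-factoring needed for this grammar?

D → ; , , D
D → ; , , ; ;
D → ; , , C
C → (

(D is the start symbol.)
Left-factoring is needed when two productions for the same non-terminal
share a common prefix on the right-hand side.

Productions for D:
  D → ; , , D
  D → ; , , ; ;
  D → ; , , C

Found common prefix '; , ,' in productions for D

Answer: Yes, D has productions with common prefix '; , ,'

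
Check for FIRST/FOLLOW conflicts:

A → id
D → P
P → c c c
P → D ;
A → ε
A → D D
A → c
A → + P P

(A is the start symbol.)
Nullable non-terminals: A.
FIRST sets used below: FIRST(D) = { 'c' }

A: nullable alternative(s) A → ε; FOLLOW(A) = { $ }
  A → id: FIRST \ {ε} = { 'id' } — disjoint from FOLLOW(A)
  A → ε: FIRST \ {ε} = { } — this is the only nullable alternative, skip
  A → D D: FIRST \ {ε} = { 'c' } — disjoint from FOLLOW(A)
  A → c: FIRST \ {ε} = { 'c' } — disjoint from FOLLOW(A)
  A → + P P: FIRST \ {ε} = { '+' } — disjoint from FOLLOW(A)

D, P have no nullable alternative, so no FIRST/FOLLOW check is needed there.

No FIRST/FOLLOW conflicts found.

Answer: No FIRST/FOLLOW conflicts.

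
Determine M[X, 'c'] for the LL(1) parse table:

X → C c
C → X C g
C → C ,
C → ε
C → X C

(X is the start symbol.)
To find M[X, 'c'], we find productions for X where 'c' is in the predict set (PREDICT(N → α) = (FIRST(α) \ {ε}) ∪ (FOLLOW(N) if α ⇒* ε)).

Relevant sets:
  FIRST(C) = { ',', 'c', ε }

X → C c: PREDICT = { ',', 'c' }
  'c' is in predict set, so this production goes in M[X, 'c']

M[X, 'c'] = X → C c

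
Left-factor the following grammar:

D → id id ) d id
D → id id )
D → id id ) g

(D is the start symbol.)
D → id id ) D'
D' → d id
D' → ε
D' → g

Left-factoring transforms A → αβ₁ | αβ₂ into A → αA' and A' → β₁ | β₂
(α is the longest common prefix among the alternatives). Repeat until
no nonterminal has two alternatives with a common prefix.

Round 1: D has alternatives sharing prefix 'id id )'. Introduce D': D → id id ) D'
  Add: D' → d id
  Add: D' → ε
  Add: D' → g

No remaining common prefixes — done.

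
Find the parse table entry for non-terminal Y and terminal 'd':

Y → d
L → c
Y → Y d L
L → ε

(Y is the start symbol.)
Y → d, Y → Y d L

To find M[Y, 'd'], we find productions for Y where 'd' is in the predict set (PREDICT(N → α) = (FIRST(α) \ {ε}) ∪ (FOLLOW(N) if α ⇒* ε)).

Relevant sets:
  FIRST(Y) = { 'd' }

Y → d: PREDICT = { 'd' }
  'd' is in predict set, so this production goes in M[Y, 'd']
Y → Y d L: PREDICT = { 'd' }
  'd' is in predict set, so this production goes in M[Y, 'd']

M[Y, 'd'] = Y → d, Y → Y d L  (a multiply-defined cell — the grammar is not LL(1))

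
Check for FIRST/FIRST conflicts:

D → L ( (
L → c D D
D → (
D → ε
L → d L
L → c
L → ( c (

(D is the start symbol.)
Yes. D → L '(' '(' / D → '(' on { '(' }; L → c D D / L → c on { 'c' }

FIRST sets of the non-terminals at (or reachable through a nullable prefix from) the front of some alternative:
  FIRST(L) = { '(', 'c', 'd' }

Productions for D:
  D → L ( (: FIRST = { '(', 'c', 'd' }
  D → (: FIRST = { '(' }
  D → ε: FIRST = { ε }
Productions for L:
  L → c D D: FIRST = { 'c' }
  L → d L: FIRST = { 'd' }
  L → c: FIRST = { 'c' }
  L → ( c (: FIRST = { '(' }

Conflict for D: D → L ( ( and D → (
  Overlap: { '(' }
Conflict for L: L → c D D and L → c
  Overlap: { 'c' }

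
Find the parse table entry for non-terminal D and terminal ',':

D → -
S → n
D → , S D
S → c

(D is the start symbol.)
To find M[D, ','], we find productions for D where ',' is in the predict set (PREDICT(N → α) = (FIRST(α) \ {ε}) ∪ (FOLLOW(N) if α ⇒* ε)).

D → -: PREDICT = { '-' }
D → , S D: PREDICT = { ',' }
  ',' is in predict set, so this production goes in M[D, ',']

M[D, ','] = D → , S D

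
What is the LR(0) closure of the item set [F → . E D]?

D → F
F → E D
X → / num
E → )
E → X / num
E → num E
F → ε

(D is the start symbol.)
To compute CLOSURE, for each item [A → α.Bβ] where B is a non-terminal, add [B → .γ] for all productions B → γ; repeat for the newly added items until nothing changes.

Start with: [F → . E D]
  [F → . E D] has the dot before E: add [E → . )], [E → . X / num], [E → . num E]
  [E → . X / num] has the dot before X: add [X → . / num]
No further items can be added.

CLOSURE = { [E → . )], [E → . X / num], [E → . num E], [F → . E D], [X → . / num] }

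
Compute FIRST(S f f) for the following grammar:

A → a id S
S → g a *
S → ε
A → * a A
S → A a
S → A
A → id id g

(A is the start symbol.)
FIRST sets of the non-terminals involved (from the grammar, by fixed-point iteration):
  FIRST(S) = { '*', 'a', 'g', 'id', ε }

To compute FIRST(S f f), process the symbols left to right:
Symbol S is a non-terminal. Add FIRST(S) \ {ε} = { '*', 'a', 'g', 'id' }
S is nullable (ε ∈ FIRST(S)), continue to the next symbol.
Symbol f is a terminal. Add 'f' and stop.
FIRST(S f f) = { '*', 'a', 'f', 'g', 'id' }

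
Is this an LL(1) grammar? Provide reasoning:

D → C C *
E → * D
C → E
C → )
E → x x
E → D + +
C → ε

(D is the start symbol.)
No. Predict set conflict for E: { '*' }

Relevant sets:
  FIRST(D) = { ')', '*', 'x' }
  FIRST(E) = { ')', '*', 'x' }
  FOLLOW(C) = { ')', '*', 'x' }

For E:
  PREDICT(E → '*' D) = { '*' }
  PREDICT(E → x x) = { 'x' }
  PREDICT(E → D '+' '+') = { ')', '*', 'x' }
For C:
  PREDICT(C → E) = { ')', '*', 'x' }
  PREDICT(C → ')') = { ')' }
  PREDICT(C → ε) = { ')', '*', 'x' }
D has a single production, so nothing to check there.

Conflict found: Predict set conflict for E: { '*' }
The grammar is NOT LL(1).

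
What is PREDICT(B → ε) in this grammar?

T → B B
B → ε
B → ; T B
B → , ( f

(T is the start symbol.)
PREDICT(B → ε) = (FIRST(RHS) \ {ε}) ∪ (FOLLOW(B) if ε ∈ FIRST(RHS), i.e. RHS ⇒* ε)
The right-hand side is ε (FIRST(ε) = { ε }), so the predict set is FOLLOW(B) = { $, ',', ';' }
PREDICT(B → ε) = { $, ',', ';' }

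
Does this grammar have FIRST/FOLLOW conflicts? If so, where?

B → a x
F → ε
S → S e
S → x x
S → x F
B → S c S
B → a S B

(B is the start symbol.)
No FIRST/FOLLOW conflicts.

Nullable non-terminals: F.
F has a nullable alternative but only one production, so nothing to check.

B, S have no nullable alternative, so no FIRST/FOLLOW check is needed there.

No FIRST/FOLLOW conflicts found.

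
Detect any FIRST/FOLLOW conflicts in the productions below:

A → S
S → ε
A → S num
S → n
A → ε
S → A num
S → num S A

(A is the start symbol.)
Nullable non-terminals: A, S.
FIRST sets used below: FIRST(S) = { 'n', 'num', ε }, FIRST(A) = { 'n', 'num', ε }

A: nullable alternative(s) A → S, A → ε; FOLLOW(A) = { $, 'n', 'num' }
  A → S: FIRST \ {ε} = { 'n', 'num' } — overlaps FOLLOW(A) on { 'n', 'num' }: CONFLICT
  A → S num: FIRST \ {ε} = { 'n', 'num' } — overlaps FOLLOW(A) on { 'n', 'num' }: CONFLICT
  A → ε: FIRST \ {ε} = { } — disjoint from FOLLOW(A)

S: nullable alternative(s) S → ε; FOLLOW(S) = { $, 'n', 'num' }
  S → ε: FIRST \ {ε} = { } — this is the only nullable alternative, skip
  S → n: FIRST \ {ε} = { 'n' } — overlaps FOLLOW(S) on { 'n' }: CONFLICT
  S → A num: FIRST \ {ε} = { 'n', 'num' } — overlaps FOLLOW(S) on { 'n', 'num' }: CONFLICT
  S → num S A: FIRST \ {ε} = { 'num' } — overlaps FOLLOW(S) on { 'num' }: CONFLICT

So the grammar has 5 FIRST/FOLLOW conflicts (marked CONFLICT above).

Answer: Yes. A → S with FOLLOW(A) on { 'n', 'num' }; A → S num with FOLLOW(A) on { 'n', 'num' }; S → n with FOLLOW(S) on { 'n' }; S → A num with FOLLOW(S) on { 'n', 'num' }; S → num S A with FOLLOW(S) on { 'num' }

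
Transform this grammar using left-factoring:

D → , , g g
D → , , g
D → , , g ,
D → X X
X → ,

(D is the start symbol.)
Left-factoring transforms A → αβ₁ | αβ₂ into A → αA' and A' → β₁ | β₂
(α is the longest common prefix among the alternatives). Repeat until
no nonterminal has two alternatives with a common prefix.

Round 1: D has alternatives sharing prefix ', , g'. Introduce D': D → , , g D'
  Add: D' → g
  Add: D' → ε
  Add: D' → ,

No remaining common prefixes — done.

Resulting grammar:
D → , , g D'
D' → g
D' → ε
D' → ,
D → X X
X → ,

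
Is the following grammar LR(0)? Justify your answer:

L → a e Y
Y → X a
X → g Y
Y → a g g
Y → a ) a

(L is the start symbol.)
Yes, the grammar is LR(0)

A grammar is LR(0) if no state in the canonical LR(0) collection has:
  - both a shift item (dot before a terminal) and a complete item (shift-reduce conflict), or
  - two or more complete items (reduce-reduce conflict; the accept item [L' → L .] counts as a complete item here).

Augment with L' → L and build the canonical LR(0) collection (I0 = CLOSURE({[L' → . L]}), then GOTO on every symbol after a dot until no new states appear). It has 14 states:
  I0: { [L → . a e Y], [L' → . L] }  — shift
  I1: { [L' → L .] }  — accept
  I2: { [L → a . e Y] }  — shift
  I3: { [L → a e . Y], [X → . g Y], [Y → . X a], [Y → . a ) a], [Y → . a g g] }  — shift
  I4: { [Y → X . a] }  — shift
  I5: { [L → a e Y .] }  — reduce
  I6: { [Y → a . ) a], [Y → a . g g] }  — shift
  I7: { [X → . g Y], [X → g . Y], [Y → . X a], [Y → . a ) a], [Y → . a g g] }  — shift
  I8: { [X → g Y .] }  — reduce
  I9: { [Y → a ) . a] }  — shift
  I10: { [Y → a g . g] }  — shift
  I11: { [Y → a g g .] }  — reduce
  I12: { [Y → a ) a .] }  — reduce
  I13: { [Y → X a .] }  — reduce

Every state is either a pure shift/goto state or contains exactly one complete item and nothing to shift — no conflicts. The grammar is LR(0).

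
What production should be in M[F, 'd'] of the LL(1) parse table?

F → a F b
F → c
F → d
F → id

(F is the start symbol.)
F → d

To find M[F, 'd'], we find productions for F where 'd' is in the predict set (PREDICT(N → α) = (FIRST(α) \ {ε}) ∪ (FOLLOW(N) if α ⇒* ε)).

F → a F b: PREDICT = { 'a' }
F → c: PREDICT = { 'c' }
F → d: PREDICT = { 'd' }
  'd' is in predict set, so this production goes in M[F, 'd']
F → id: PREDICT = { 'id' }

M[F, 'd'] = F → d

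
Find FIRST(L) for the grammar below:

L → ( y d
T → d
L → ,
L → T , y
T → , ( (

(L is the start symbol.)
FIRST sets of the other non-terminals involved (by the same procedure, iterated to a fixed point):
  FIRST(T) = { ',', 'd' }

From L → ( y d:
  - '(' is a terminal: add '(' and stop
From L → ,:
  - ',' is a terminal: add ',' and stop
From L → T , y:
  - T is a non-terminal: add FIRST(T) \ {ε} = { ',', 'd' }
    T is not nullable, so stop

Collecting: FIRST(L) = { '(', ',', 'd' }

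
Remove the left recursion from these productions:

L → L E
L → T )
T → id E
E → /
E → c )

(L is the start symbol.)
L is directly left-recursive. The standard transformation for
  A → A α₁ | ... | A α_m | β₁ | ... | β_n
is
  A  → β₁ A' | ... | β_n A'
  A' → α₁ A' | ... | α_m A' | ε

L → T ) becomes L → T ) L'
L → L E becomes L' → E L'
Add L' → ε

Productions for other non-terminals are unchanged:
  T → id E
  E → /
  E → c )

Resulting grammar:
L → T ) L'
L' → E L'
L' → ε
T → id E
E → /
E → c )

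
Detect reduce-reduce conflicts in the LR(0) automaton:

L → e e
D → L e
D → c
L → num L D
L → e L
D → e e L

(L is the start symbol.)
Yes — I11: [D → e e L .] vs [L → e L .]

Augment with L' → L and build the canonical LR(0) collection (I0 = CLOSURE({[L' → . L]}), then GOTO on every symbol after a dot until no new states appear). It has 14 states:
  I0: { [L → . e L], [L → . e e], [L → . num L D], [L' → . L] }  — shift
  I1: { [L' → L .] }  — accept
  I2: { [L → . e L], [L → . e e], [L → . num L D], [L → e . L], [L → e . e] }  — shift
  I3: { [L → . e L], [L → . e e], [L → . num L D], [L → num . L D] }  — shift
  I4: { [D → . L e], [D → . c], [D → . e e L], [L → . e L], [L → . e e], [L → . num L D], [L → num L . D] }  — shift
  I5: { [L → num L D .] }  — reduce
  I6: { [D → L . e] }  — shift
  I7: { [D → c .] }  — reduce
  I8: { [D → e . e L], [L → . e L], [L → . e e], [L → . num L D], [L → e . L], [L → e . e] }  — shift
  I9: { [L → e L .] }  — reduce
  I10: { [D → e e . L], [L → . e L], [L → . e e], [L → . num L D], [L → e . L], [L → e . e], [L → e e .] }  — shift, reduce
  I11: { [D → e e L .], [L → e L .] }  — 2 reduces
  I12: { [L → . e L], [L → . e e], [L → . num L D], [L → e . L], [L → e . e], [L → e e .] }  — shift, reduce
  I13: { [D → L e .] }  — reduce

I11 contains complete items [D → e e L .], [L → e L .] — reduce-reduce conflict.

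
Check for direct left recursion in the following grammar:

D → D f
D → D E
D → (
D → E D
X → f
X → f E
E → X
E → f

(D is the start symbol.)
Yes, D is left-recursive

Direct left recursion occurs when N → N α for some non-terminal N (the right-hand side begins with the left-hand side itself).

D → D f: LEFT RECURSIVE (starts with D)
D → D E: LEFT RECURSIVE (starts with D)
D → (: starts with '('
D → E D: starts with E
X → f: starts with f
X → f E: starts with f
E → X: starts with X
E → f: starts with f

The grammar has direct left recursion on: D.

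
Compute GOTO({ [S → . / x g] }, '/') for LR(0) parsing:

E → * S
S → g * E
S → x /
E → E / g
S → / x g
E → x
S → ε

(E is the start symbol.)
{ [S → / . x g] }

GOTO(I, '/') = CLOSURE({ [A → αX.β] : [A → α.Xβ] ∈ I, X = '/' })

Items with dot before '/', with the dot advanced:
  [S → . / x g] → [S → / . x g]
Closure adds nothing (no advanced item has the dot before a non-terminal).

GOTO = { [S → / . x g] }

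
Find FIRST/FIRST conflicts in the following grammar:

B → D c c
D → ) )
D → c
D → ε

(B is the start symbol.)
No FIRST/FIRST conflicts.

A FIRST/FIRST conflict occurs when two productions N → α and N → β for the same non-terminal have FIRST(α) ∩ FIRST(β) ≠ ∅ (with ε ∈ FIRST of a nullable right-hand side, so two nullable alternatives also conflict).

Productions for D:
  D → ) ): FIRST = { ')' }
  D → c: FIRST = { 'c' }
  D → ε: FIRST = { ε }
B has only one production, so no FIRST/FIRST conflict is possible there.

All alternatives of each non-terminal have pairwise disjoint FIRST sets.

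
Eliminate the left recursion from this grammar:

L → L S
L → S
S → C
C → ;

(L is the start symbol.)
L is directly left-recursive. The standard transformation for
  A → A α₁ | ... | A α_m | β₁ | ... | β_n
is
  A  → β₁ A' | ... | β_n A'
  A' → α₁ A' | ... | α_m A' | ε

L → S becomes L → S L'
L → L S becomes L' → S L'
Add L' → ε

Productions for other non-terminals are unchanged:
  S → C
  C → ;

Resulting grammar:
L → S L'
L' → S L'
L' → ε
S → C
C → ;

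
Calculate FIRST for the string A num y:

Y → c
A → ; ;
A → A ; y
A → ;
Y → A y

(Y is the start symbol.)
{ ';' }

FIRST sets of the non-terminals involved (from the grammar, by fixed-point iteration):
  FIRST(A) = { ';' }

To compute FIRST(A num y), process the symbols left to right:
Symbol A is a non-terminal. Add FIRST(A) \ {ε} = { ';' }
A is not nullable (ε ∉ FIRST(A)), so stop here.
FIRST(A num y) = { ';' }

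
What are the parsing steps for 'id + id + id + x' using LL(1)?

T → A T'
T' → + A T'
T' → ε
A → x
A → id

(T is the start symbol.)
LL(1) parsing maintains a stack (initially the start symbol over $) and the input. At each step: if the stack top is a terminal, match it against the current input token; if it is a non-terminal N, replace it with the RHS of M[N, lookahead] (the unique production whose predict set contains the lookahead).

Stack is shown with the top on the left.

Stack     Input               Action
------------------------------------
T $       id + id + id + x $  output T → A T'
A T' $    id + id + id + x $  output A → id
id T' $   id + id + id + x $  match 'id'
T' $      + id + id + x $     output T' → + A T'
+ A T' $  + id + id + x $     match '+'
A T' $    id + id + x $       output A → id
id T' $   id + id + x $       match 'id'
T' $      + id + x $          output T' → + A T'
+ A T' $  + id + x $          match '+'
A T' $    id + x $            output A → id
id T' $   id + x $            match 'id'
T' $      + x $               output T' → + A T'
+ A T' $  + x $               match '+'
A T' $    x $                 output A → x
x T' $    x $                 match 'x'
T' $      $                   output T' → ε
$         $                   accept

The string is accepted.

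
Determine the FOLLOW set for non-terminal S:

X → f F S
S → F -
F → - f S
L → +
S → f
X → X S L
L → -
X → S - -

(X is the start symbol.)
To compute FOLLOW(S), find every occurrence of S on a right-hand side N → α S β: add FIRST(β) \ {ε}, and if β is empty or nullable also add FOLLOW(N). Iterate to a fixed point.

In X → f F S: S is at the end, add FOLLOW(X)
In F → - f S: S is at the end, add FOLLOW(F)
In X → X S L: S is followed by L, add FIRST(L) \ {ε} = { '+', '-' }
In X → S - -: S is followed by '-' '-', add FIRST('-' '-') \ {ε} = { '-' }

The FOLLOW sets referred to above (computed the same way, to a fixed point):
  FOLLOW(X) = { $, '-', 'f' }
  FOLLOW(F) = { '-', 'f' }

Taking the union: FOLLOW(S) = { $, '+', '-', 'f' }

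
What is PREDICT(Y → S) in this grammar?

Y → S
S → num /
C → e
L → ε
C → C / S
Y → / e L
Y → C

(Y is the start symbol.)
PREDICT(Y → S) = (FIRST(RHS) \ {ε}) ∪ (FOLLOW(Y) if ε ∈ FIRST(RHS), i.e. RHS ⇒* ε)
FIRST(S) = { 'num' }
FIRST(S) = { 'num' }
ε ∉ FIRST(S), so FOLLOW(Y) is not added.
PREDICT(Y → S) = { 'num' }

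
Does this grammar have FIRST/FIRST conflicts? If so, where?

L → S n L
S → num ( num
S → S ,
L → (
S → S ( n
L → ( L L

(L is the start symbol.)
FIRST sets of the non-terminals at (or reachable through a nullable prefix from) the front of some alternative:
  FIRST(S) = { 'num' }

Productions for L:
  L → S n L: FIRST = { 'num' }
  L → (: FIRST = { '(' }
  L → ( L L: FIRST = { '(' }
Productions for S:
  S → num ( num: FIRST = { 'num' }
  S → S ,: FIRST = { 'num' }
  S → S ( n: FIRST = { 'num' }

Conflict for L: L → ( and L → ( L L
  Overlap: { '(' }
Conflict for S: S → num ( num and S → S ,
  Overlap: { 'num' }
Conflict for S: S → num ( num and S → S ( n
  Overlap: { 'num' }
Conflict for S: S → S , and S → S ( n
  Overlap: { 'num' }

Answer: Yes. L → '(' / L → '(' L L on { '(' }; S → num '(' num / S → S ',' on { 'num' }; S → num '(' num / S → S '(' n on { 'num' }; S → S ',' / S → S '(' n on { 'num' }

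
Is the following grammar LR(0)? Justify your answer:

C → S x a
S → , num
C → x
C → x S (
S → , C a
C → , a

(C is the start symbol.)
No. Shift-reduce conflict between [C → x .] and [S → . , C a]

Augment with C' → C and build the canonical LR(0) collection (I0 = CLOSURE({[C' → . C]}), then GOTO on every symbol after a dot until no new states appear). It has 14 states:
  I0: { [C → . , a], [C → . S x a], [C → . x S (], [C → . x], [C' → . C], [S → . , C a], [S → . , num] }  — shift
  I1: { [C → , . a], [C → . , a], [C → . S x a], [C → . x S (], [C → . x], [S → , . C a], [S → , . num], [S → . , C a], [S → . , num] }  — shift
  I2: { [C' → C .] }  — accept
  I3: { [C → S . x a] }  — shift
  I4: { [C → x . S (], [C → x .], [S → . , C a], [S → . , num] }  — shift, reduce
  I5: { [C → . , a], [C → . S x a], [C → . x S (], [C → . x], [S → , . C a], [S → , . num], [S → . , C a], [S → . , num] }  — shift
  I6: { [C → x S . (] }  — shift
  I7: { [C → x S ( .] }  — reduce
  I8: { [S → , C . a] }  — shift
  I9: { [S → , num .] }  — reduce
  I10: { [S → , C a .] }  — reduce
  I11: { [C → S x . a] }  — shift
  I12: { [C → S x a .] }  — reduce
  I13: { [C → , a .] }  — reduce

Conflict in state I4:
  Shift-reduce conflict between [C → x .] and [S → . , C a]
So the grammar is NOT LR(0).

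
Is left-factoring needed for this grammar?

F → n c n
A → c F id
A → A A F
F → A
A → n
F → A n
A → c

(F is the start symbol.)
Left-factoring is needed when two productions for the same non-terminal
share a common prefix on the right-hand side.

Productions for F:
  F → n c n
  F → A
  F → A n
Productions for A:
  A → c F id
  A → A A F
  A → n
  A → c

Found common prefix 'A' in productions for F
Found common prefix 'c' in productions for A

Answer: Yes, F has productions with common prefix 'A'; A has productions with common prefix 'c'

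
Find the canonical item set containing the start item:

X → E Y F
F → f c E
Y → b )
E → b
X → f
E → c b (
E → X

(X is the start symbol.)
First, augment the grammar with X' → X
I₀ = CLOSURE({ [X' → . X] }):
  [X' → . X] has the dot before X: add [X → . E Y F], [X → . f]
  [X → . E Y F] has the dot before E: add [E → . b], [E → . c b (], [E → . X]
No further items can be added.

I₀ = { [E → . X], [E → . b], [E → . c b (], [X → . E Y F], [X → . f], [X' → . X] }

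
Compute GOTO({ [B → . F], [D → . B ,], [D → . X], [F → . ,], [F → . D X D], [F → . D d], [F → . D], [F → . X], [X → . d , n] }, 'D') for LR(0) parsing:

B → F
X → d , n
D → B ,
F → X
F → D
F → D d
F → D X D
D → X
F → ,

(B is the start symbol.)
{ [F → D . X D], [F → D . d], [F → D .], [X → . d , n] }

GOTO(I, 'D') = CLOSURE({ [A → αX.β] : [A → α.Xβ] ∈ I, X = 'D' })

Items with dot before 'D', with the dot advanced:
  [F → . D] → [F → D .]
  [F → . D X D] → [F → D . X D]
  [F → . D d] → [F → D . d]
Closure of the advanced items:
  [F → D . X D] has the dot before X: add [X → . d , n]

GOTO = { [F → D . X D], [F → D . d], [F → D .], [X → . d , n] }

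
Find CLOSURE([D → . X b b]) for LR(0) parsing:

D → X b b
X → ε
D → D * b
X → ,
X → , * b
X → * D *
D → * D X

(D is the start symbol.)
To compute CLOSURE, for each item [A → α.Bβ] where B is a non-terminal, add [B → .γ] for all productions B → γ; repeat for the newly added items until nothing changes.

Start with: [D → . X b b]
  [D → . X b b] has the dot before X: add [X → .], [X → . ,], [X → . , * b], [X → . * D *]
No further items can be added.

CLOSURE = { [D → . X b b], [X → . * D *], [X → . , * b], [X → . ,], [X → .] }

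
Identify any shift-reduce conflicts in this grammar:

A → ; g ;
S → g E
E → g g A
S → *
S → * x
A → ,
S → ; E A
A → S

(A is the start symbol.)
Yes — I1: [S → * .] vs [S → * . x]

Augment with A' → A and build the canonical LR(0) collection (I0 = CLOSURE({[A' → . A]}), then GOTO on every symbol after a dot until no new states appear). It has 16 states:
  I0: { [A → . ,], [A → . ; g ;], [A → . S], [A' → . A], [S → . * x], [S → . *], [S → . ; E A], [S → . g E] }  — shift
  I1: { [S → * . x], [S → * .] }  — shift, reduce
  I2: { [A → , .] }  — reduce
  I3: { [A → ; . g ;], [E → . g g A], [S → ; . E A] }  — shift
  I4: { [A' → A .] }  — accept
  I5: { [A → S .] }  — reduce
  I6: { [E → . g g A], [S → g . E] }  — shift
  I7: { [S → g E .] }  — reduce
  I8: { [E → g . g A] }  — shift
  I9: { [A → . ,], [A → . ; g ;], [A → . S], [E → g g . A], [S → . * x], [S → . *], [S → . ; E A], [S → . g E] }  — shift
  I10: { [E → g g A .] }  — reduce
  I11: { [A → . ,], [A → . ; g ;], [A → . S], [S → . * x], [S → . *], [S → . ; E A], [S → . g E], [S → ; E . A] }  — shift
  I12: { [A → ; g . ;], [E → g . g A] }  — shift
  I13: { [A → ; g ; .] }  — reduce
  I14: { [S → ; E A .] }  — reduce
  I15: { [S → * x .] }  — reduce

I1 contains reduce item [S → * .] and shift item [S → * . x] — shift-reduce conflict.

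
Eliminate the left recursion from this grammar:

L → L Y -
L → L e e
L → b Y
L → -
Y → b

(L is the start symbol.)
L is directly left-recursive. The standard transformation for
  A → A α₁ | ... | A α_m | β₁ | ... | β_n
is
  A  → β₁ A' | ... | β_n A'
  A' → α₁ A' | ... | α_m A' | ε

L → b Y becomes L → b Y L'
L → - becomes L → - L'
L → L Y - becomes L' → Y - L'
L → L e e becomes L' → e e L'
Add L' → ε

Productions for other non-terminals are unchanged:
  Y → b

Resulting grammar:
L → b Y L'
L → - L'
L' → Y - L'
L' → e e L'
L' → ε
Y → b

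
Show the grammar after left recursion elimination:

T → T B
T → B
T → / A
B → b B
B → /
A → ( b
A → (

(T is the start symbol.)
T is directly left-recursive. The standard transformation for
  A → A α₁ | ... | A α_m | β₁ | ... | β_n
is
  A  → β₁ A' | ... | β_n A'
  A' → α₁ A' | ... | α_m A' | ε

T → B becomes T → B T'
T → / A becomes T → / A T'
T → T B becomes T' → B T'
Add T' → ε

Productions for other non-terminals are unchanged:
  B → b B
  B → /
  A → ( b
  A → (

Resulting grammar:
T → B T'
T → / A T'
T' → B T'
T' → ε
B → b B
B → /
A → ( b
A → (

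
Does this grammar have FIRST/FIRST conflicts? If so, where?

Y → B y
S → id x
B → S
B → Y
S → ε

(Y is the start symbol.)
FIRST sets of the non-terminals at (or reachable through a nullable prefix from) the front of some alternative:
  FIRST(S) = { 'id', ε }
  FIRST(Y) = { 'id', 'y' }

Productions for S:
  S → id x: FIRST = { 'id' }
  S → ε: FIRST = { ε }
Productions for B:
  B → S: FIRST = { 'id', ε }
  B → Y: FIRST = { 'id', 'y' }
Y has only one production, so no FIRST/FIRST conflict is possible there.

Conflict for B: B → S and B → Y
  Overlap: { 'id' }

Answer: Yes. B → S / B → Y on { 'id' }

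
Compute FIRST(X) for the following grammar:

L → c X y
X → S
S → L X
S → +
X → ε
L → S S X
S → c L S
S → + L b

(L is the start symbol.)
To compute FIRST(X), examine every production with X on the left-hand side, reading each right-hand side left to right until a non-nullable symbol is reached.

FIRST sets of the other non-terminals involved (by the same procedure, iterated to a fixed point):
  FIRST(S) = { '+', 'c' }

From X → S:
  - S is a non-terminal: add FIRST(S) \ {ε} = { '+', 'c' }
    S is not nullable, so stop
From X → ε:
  - ε-production, so ε ∈ FIRST(X)

Collecting: FIRST(X) = { '+', 'c', ε }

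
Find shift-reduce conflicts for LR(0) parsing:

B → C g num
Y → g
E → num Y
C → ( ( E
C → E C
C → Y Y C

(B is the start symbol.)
Augment with B' → B and build the canonical LR(0) collection (I0 = CLOSURE({[B' → . B]}), then GOTO on every symbol after a dot until no new states appear). It has 16 states:
  I0: { [B → . C g num], [B' → . B], [C → . ( ( E], [C → . E C], [C → . Y Y C], [E → . num Y], [Y → . g] }  — shift
  I1: { [C → ( . ( E] }  — shift
  I2: { [B' → B .] }  — accept
  I3: { [B → C . g num] }  — shift
  I4: { [C → . ( ( E], [C → . E C], [C → . Y Y C], [C → E . C], [E → . num Y], [Y → . g] }  — shift
  I5: { [C → Y . Y C], [Y → . g] }  — shift
  I6: { [Y → g .] }  — reduce
  I7: { [E → num . Y], [Y → . g] }  — shift
  I8: { [E → num Y .] }  — reduce
  I9: { [C → . ( ( E], [C → . E C], [C → . Y Y C], [C → Y Y . C], [E → . num Y], [Y → . g] }  — shift
  I10: { [C → Y Y C .] }  — reduce
  I11: { [C → E C .] }  — reduce
  I12: { [B → C g . num] }  — shift
  I13: { [B → C g num .] }  — reduce
  I14: { [C → ( ( . E], [E → . num Y] }  — shift
  I15: { [C → ( ( E .] }  — reduce

No state contains both a complete item and a shift item.

Answer: No shift-reduce conflicts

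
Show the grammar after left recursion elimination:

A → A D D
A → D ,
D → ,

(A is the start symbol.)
A is directly left-recursive. The standard transformation for
  A → A α₁ | ... | A α_m | β₁ | ... | β_n
is
  A  → β₁ A' | ... | β_n A'
  A' → α₁ A' | ... | α_m A' | ε

A → D , becomes A → D , A'
A → A D D becomes A' → D D A'
Add A' → ε

Productions for other non-terminals are unchanged:
  D → ,

Resulting grammar:
A → D , A'
A' → D D A'
A' → ε
D → ,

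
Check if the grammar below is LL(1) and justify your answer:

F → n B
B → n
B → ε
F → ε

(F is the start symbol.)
Yes, the grammar is LL(1).

A grammar is LL(1) if for each non-terminal N with multiple productions, the predict sets of those productions are pairwise disjoint, where PREDICT(N → α) = (FIRST(α) \ {ε}) ∪ (FOLLOW(N) if α ⇒* ε).

Relevant sets:
  FOLLOW(F) = { $ }
  FOLLOW(B) = { $ }

For F:
  PREDICT(F → n B) = { 'n' }
  PREDICT(F → ε) = { $ }
For B:
  PREDICT(B → n) = { 'n' }
  PREDICT(B → ε) = { $ }

All predict sets are disjoint. The grammar IS LL(1).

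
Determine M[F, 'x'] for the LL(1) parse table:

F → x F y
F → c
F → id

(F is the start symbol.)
To find M[F, 'x'], we find productions for F where 'x' is in the predict set (PREDICT(N → α) = (FIRST(α) \ {ε}) ∪ (FOLLOW(N) if α ⇒* ε)).

F → x F y: PREDICT = { 'x' }
  'x' is in predict set, so this production goes in M[F, 'x']
F → c: PREDICT = { 'c' }
F → id: PREDICT = { 'id' }

M[F, 'x'] = F → x F y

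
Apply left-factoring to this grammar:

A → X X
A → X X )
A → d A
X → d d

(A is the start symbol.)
A → X X A'
A' → ε
A' → )
A → d A
X → d d

Left-factoring transforms A → αβ₁ | αβ₂ into A → αA' and A' → β₁ | β₂
(α is the longest common prefix among the alternatives). Repeat until
no nonterminal has two alternatives with a common prefix.

Round 1: A has alternatives sharing prefix 'X X'. Introduce A': A → X X A'
  Add: A' → ε
  Add: A' → )

No remaining common prefixes — done.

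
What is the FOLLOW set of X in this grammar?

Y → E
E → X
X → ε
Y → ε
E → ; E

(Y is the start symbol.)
{ $ }

To compute FOLLOW(X), find every occurrence of X on a right-hand side N → α X β: add FIRST(β) \ {ε}, and if β is empty or nullable also add FOLLOW(N). Iterate to a fixed point.

In E → X: X is at the end, add FOLLOW(E)

The FOLLOW sets referred to above (computed the same way, to a fixed point):
  FOLLOW(E) = { $ }

Taking the union: FOLLOW(X) = { $ }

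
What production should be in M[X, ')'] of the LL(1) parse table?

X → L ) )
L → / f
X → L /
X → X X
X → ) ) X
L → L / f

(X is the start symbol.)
X → X X, X → ) ) X

To find M[X, ')'], we find productions for X where ')' is in the predict set (PREDICT(N → α) = (FIRST(α) \ {ε}) ∪ (FOLLOW(N) if α ⇒* ε)).

Relevant sets:
  FIRST(L) = { '/' }
  FIRST(X) = { ')', '/' }

X → L ) ): PREDICT = { '/' }
X → L /: PREDICT = { '/' }
X → X X: PREDICT = { ')', '/' }
  ')' is in predict set, so this production goes in M[X, ')']
X → ) ) X: PREDICT = { ')' }
  ')' is in predict set, so this production goes in M[X, ')']

M[X, ')'] = X → X X, X → ) ) X  (a multiply-defined cell — the grammar is not LL(1))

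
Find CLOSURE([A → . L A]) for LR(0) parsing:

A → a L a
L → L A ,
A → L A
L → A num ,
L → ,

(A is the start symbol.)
To compute CLOSURE, for each item [A → α.Bβ] where B is a non-terminal, add [B → .γ] for all productions B → γ; repeat for the newly added items until nothing changes.

Start with: [A → . L A]
  [A → . L A] has the dot before L: add [L → . L A ,], [L → . A num ,], [L → . ,]
  [L → . A num ,] has the dot before A: add [A → . a L a]
No further items can be added.

CLOSURE = { [A → . L A], [A → . a L a], [L → . ,], [L → . A num ,], [L → . L A ,] }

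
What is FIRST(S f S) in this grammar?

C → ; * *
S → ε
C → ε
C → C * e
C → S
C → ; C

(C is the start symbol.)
{ 'f' }

FIRST sets of the non-terminals involved (from the grammar, by fixed-point iteration):
  FIRST(S) = { ε }

To compute FIRST(S f S), process the symbols left to right:
Symbol S is a non-terminal. Add FIRST(S) \ {ε} = { }
S is nullable (ε ∈ FIRST(S)), continue to the next symbol.
Symbol f is a terminal. Add 'f' and stop.
FIRST(S f S) = { 'f' }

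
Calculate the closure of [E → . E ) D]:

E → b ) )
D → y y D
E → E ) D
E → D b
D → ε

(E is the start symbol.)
To compute CLOSURE, for each item [A → α.Bβ] where B is a non-terminal, add [B → .γ] for all productions B → γ; repeat for the newly added items until nothing changes.

Start with: [E → . E ) D]
  [E → . E ) D] has the dot before E: add [E → . b ) )], [E → . D b]
  [E → . D b] has the dot before D: add [D → . y y D], [D → .]
No further items can be added.

CLOSURE = { [D → . y y D], [D → .], [E → . D b], [E → . E ) D], [E → . b ) )] }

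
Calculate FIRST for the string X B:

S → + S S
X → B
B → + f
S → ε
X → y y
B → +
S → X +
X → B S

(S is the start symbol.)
{ '+', 'y' }

FIRST sets of the non-terminals involved (from the grammar, by fixed-point iteration):
  FIRST(X) = { '+', 'y' }

To compute FIRST(X B), process the symbols left to right:
Symbol X is a non-terminal. Add FIRST(X) \ {ε} = { '+', 'y' }
X is not nullable (ε ∉ FIRST(X)), so stop here.
FIRST(X B) = { '+', 'y' }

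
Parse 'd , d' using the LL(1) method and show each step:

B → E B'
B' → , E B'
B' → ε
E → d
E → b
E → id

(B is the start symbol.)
Stack is shown with the top on the left.

Stack     Input    Action
-------------------------
B $       d , d $  output B → E B'
E B' $    d , d $  output E → d
d B' $    d , d $  match 'd'
B' $      , d $    output B' → , E B'
, E B' $  , d $    match ','
E B' $    d $      output E → d
d B' $    d $      match 'd'
B' $      $        output B' → ε
$         $        accept

The string is accepted.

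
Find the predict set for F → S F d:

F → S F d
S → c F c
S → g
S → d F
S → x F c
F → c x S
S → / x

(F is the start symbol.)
{ '/', 'c', 'd', 'g', 'x' }

PREDICT(F → S F d) = (FIRST(RHS) \ {ε}) ∪ (FOLLOW(F) if ε ∈ FIRST(RHS), i.e. RHS ⇒* ε)
FIRST(S) = { '/', 'c', 'd', 'g', 'x' }
FIRST(S F d) = { '/', 'c', 'd', 'g', 'x' }
ε ∉ FIRST(S F d), so FOLLOW(F) is not added.
PREDICT(F → S F d) = { '/', 'c', 'd', 'g', 'x' }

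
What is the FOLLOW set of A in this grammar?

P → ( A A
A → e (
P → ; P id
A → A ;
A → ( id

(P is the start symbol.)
In P → ( A A: A is followed by A, add FIRST(A) \ {ε} = { '(', 'e' }
In P → ( A A: A is at the end, add FOLLOW(P)
In A → A ;: A is followed by ';', add FIRST(';') \ {ε} = { ';' }

The FOLLOW sets referred to above (computed the same way, to a fixed point):
  FOLLOW(P) = { $, 'id' }

Taking the union: FOLLOW(A) = { $, '(', ';', 'e', 'id' }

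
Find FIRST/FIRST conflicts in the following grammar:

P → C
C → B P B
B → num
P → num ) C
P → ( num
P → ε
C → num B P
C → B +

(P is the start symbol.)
A FIRST/FIRST conflict occurs when two productions N → α and N → β for the same non-terminal have FIRST(α) ∩ FIRST(β) ≠ ∅ (with ε ∈ FIRST of a nullable right-hand side, so two nullable alternatives also conflict).

FIRST sets of the non-terminals at (or reachable through a nullable prefix from) the front of some alternative:
  FIRST(C) = { 'num' }
  FIRST(B) = { 'num' }

Productions for P:
  P → C: FIRST = { 'num' }
  P → num ) C: FIRST = { 'num' }
  P → ( num: FIRST = { '(' }
  P → ε: FIRST = { ε }
Productions for C:
  C → B P B: FIRST = { 'num' }
  C → num B P: FIRST = { 'num' }
  C → B +: FIRST = { 'num' }
B has only one production, so no FIRST/FIRST conflict is possible there.

Conflict for P: P → C and P → num ) C
  Overlap: { 'num' }
Conflict for C: C → B P B and C → num B P
  Overlap: { 'num' }
Conflict for C: C → B P B and C → B +
  Overlap: { 'num' }
Conflict for C: C → num B P and C → B +
  Overlap: { 'num' }

Answer: Yes. P → C / P → num ')' C on { 'num' }; C → B P B / C → num B P on { 'num' }; C → B P B / C → B '+' on { 'num' }; C → num B P / C → B '+' on { 'num' }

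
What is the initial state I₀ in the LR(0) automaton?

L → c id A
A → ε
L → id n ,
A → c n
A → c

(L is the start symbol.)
First, augment the grammar with L' → L
I₀ = CLOSURE({ [L' → . L] }):
  [L' → . L] has the dot before L: add [L → . c id A], [L → . id n ,]
No further items can be added.

I₀ = { [L → . c id A], [L → . id n ,], [L' → . L] }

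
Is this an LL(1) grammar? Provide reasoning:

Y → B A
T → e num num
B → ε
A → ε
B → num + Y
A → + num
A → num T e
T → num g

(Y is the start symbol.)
No. Predict set conflict for B: { 'num' }

Relevant sets:
  FOLLOW(B) = { $, '+', 'num' }
  FOLLOW(A) = { $, '+', 'num' }

For T:
  PREDICT(T → e num num) = { 'e' }
  PREDICT(T → num g) = { 'num' }
For B:
  PREDICT(B → ε) = { $, '+', 'num' }
  PREDICT(B → num '+' Y) = { 'num' }
For A:
  PREDICT(A → ε) = { $, '+', 'num' }
  PREDICT(A → '+' num) = { '+' }
  PREDICT(A → num T e) = { 'num' }
Y has a single production, so nothing to check there.

Conflict found: Predict set conflict for B: { 'num' }
The grammar is NOT LL(1).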